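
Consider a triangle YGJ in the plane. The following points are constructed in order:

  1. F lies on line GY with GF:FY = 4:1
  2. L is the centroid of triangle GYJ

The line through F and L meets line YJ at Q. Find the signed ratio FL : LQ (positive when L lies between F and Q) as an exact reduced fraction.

FL:LQ = -2/5

Assign Y = (0, 0), G = (1, 0), J = (0, 1) — the answer is frame-independent, so this choice is without loss of generality.
1. F lies on line GY with GF:FY = 4:1 ⇒ F = (1/5, 0)
2. L is the centroid of triangle GYJ ⇒ L = (1/3, 1/3)
line FL meets YJ at Q = (0, -1/2)
L = F + t·(Q−F) with t = -2/3, so FL:LQ = -2/3:5/3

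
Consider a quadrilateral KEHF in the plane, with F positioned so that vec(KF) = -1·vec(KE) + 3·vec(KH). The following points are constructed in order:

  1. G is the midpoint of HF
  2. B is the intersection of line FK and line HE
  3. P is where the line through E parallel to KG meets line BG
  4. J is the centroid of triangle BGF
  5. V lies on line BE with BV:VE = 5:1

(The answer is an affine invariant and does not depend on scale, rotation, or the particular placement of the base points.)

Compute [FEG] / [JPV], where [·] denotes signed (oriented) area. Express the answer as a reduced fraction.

[FEG]:[JPV] = 2/23

Choose coordinates K = (0, 0), E = (1, 0), H = (0, 1), F = (-1, 3).
1. G is the midpoint of HF ⇒ G = (-1/2, 2)
2. B is the intersection of line FK and line HE ⇒ B = (-1/2, 3/2)
3. P is where the line through E parallel to KG meets line BG ⇒ P = (-1/2, 6)
4. J is the centroid of triangle BGF ⇒ J = (-2/3, 13/6)
5. V lies on line BE with BV:VE = 5:1 ⇒ V = (3/4, 1/4)
2·[FEG] = -1/2, 2·[JPV] = -23/4
[FEG]:[JPV] = -1/2:-23/4 = 2/23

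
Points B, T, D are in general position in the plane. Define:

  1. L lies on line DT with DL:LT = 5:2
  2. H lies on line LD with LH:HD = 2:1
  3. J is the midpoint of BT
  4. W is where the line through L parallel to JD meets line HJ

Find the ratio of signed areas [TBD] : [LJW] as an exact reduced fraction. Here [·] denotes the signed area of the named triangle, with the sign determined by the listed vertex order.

[TBD]:[LJW] = 7/5

Assign B = (0, 0), T = (1, 0), D = (0, 1) — the answer is frame-independent, so this choice is without loss of generality.
1. L lies on line DT with DL:LT = 5:2 ⇒ L = (5/7, 2/7)
2. H lies on line LD with LH:HD = 2:1 ⇒ H = (5/21, 16/21)
3. J is the midpoint of BT ⇒ J = (1/2, 0)
4. W is where the line through L parallel to JD meets line HJ ⇒ W = (-2/7, 16/7)
2·[TBD] = -1, 2·[LJW] = -5/7
[TBD]:[LJW] = -1:-5/7 = 7/5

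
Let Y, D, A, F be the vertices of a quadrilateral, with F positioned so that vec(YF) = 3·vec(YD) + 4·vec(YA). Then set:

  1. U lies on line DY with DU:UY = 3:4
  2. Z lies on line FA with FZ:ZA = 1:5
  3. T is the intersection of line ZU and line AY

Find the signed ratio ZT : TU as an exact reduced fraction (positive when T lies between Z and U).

ZT:TU = -35/8

Assign Y = (0, 0), D = (1, 0), A = (0, 1), F = (3, 4) — the answer is frame-independent, so this choice is without loss of generality.
1. U lies on line DY with DU:UY = 3:4 ⇒ U = (4/7, 0)
2. Z lies on line FA with FZ:ZA = 1:5 ⇒ Z = (5/2, 7/2)
3. T is the intersection of line ZU and line AY ⇒ T = (0, -28/27)
T = Z + t·(U−Z) with t = 35/27, so ZT:TU = t:(1−t) = 35/27:-8/27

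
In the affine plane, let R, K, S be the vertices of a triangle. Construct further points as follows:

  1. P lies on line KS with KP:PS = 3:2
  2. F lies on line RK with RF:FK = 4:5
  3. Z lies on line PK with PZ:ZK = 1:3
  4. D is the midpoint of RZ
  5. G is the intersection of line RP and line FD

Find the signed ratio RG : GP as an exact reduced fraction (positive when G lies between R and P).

Choose coordinates R = (0, 0), K = (1, 0), S = (0, 1).
1. P lies on line KS with KP:PS = 3:2 ⇒ P = (2/5, 3/5)
2. F lies on line RK with RF:FK = 4:5 ⇒ F = (4/9, 0)
3. Z lies on line PK with PZ:ZK = 1:3 ⇒ Z = (11/20, 9/20)
4. D is the midpoint of RZ ⇒ D = (11/40, 9/40)
5. G is the intersection of line RP and line FD ⇒ G = (24/115, 36/115)
G = R + t·(P−R) with t = 12/23, so RG:GP = t:(1−t) = 12/23:11/23

RG:GP = 12/11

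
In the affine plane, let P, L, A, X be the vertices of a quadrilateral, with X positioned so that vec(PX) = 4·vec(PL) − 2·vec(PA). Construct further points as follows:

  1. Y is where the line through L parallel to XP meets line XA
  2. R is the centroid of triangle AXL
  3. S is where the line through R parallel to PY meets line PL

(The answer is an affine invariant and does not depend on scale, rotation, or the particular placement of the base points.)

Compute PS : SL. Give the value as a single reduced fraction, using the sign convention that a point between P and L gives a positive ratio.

Choose coordinates P = (0, 0), L = (1, 0), A = (0, 1), X = (4, -2).
1. Y is where the line through L parallel to XP meets line XA ⇒ Y = (2, -1/2)
2. R is the centroid of triangle AXL ⇒ R = (5/3, -1/3)
3. S is where the line through R parallel to PY meets line PL ⇒ S = (1/3, 0)
S = P + t·(L−P) with t = 1/3, so PS:SL = t:(1−t) = 1/3:2/3

PS:SL = 1/2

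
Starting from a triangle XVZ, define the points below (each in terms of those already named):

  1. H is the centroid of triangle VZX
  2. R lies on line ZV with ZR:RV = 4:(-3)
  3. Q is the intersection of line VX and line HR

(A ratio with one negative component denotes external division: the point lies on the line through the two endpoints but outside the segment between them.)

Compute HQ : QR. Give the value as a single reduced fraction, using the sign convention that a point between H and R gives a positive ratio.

HQ:QR = 1/9

Assign X = (0, 0), V = (1, 0), Z = (0, 1) — the answer is frame-independent, so this choice is without loss of generality.
1. H is the centroid of triangle VZX ⇒ H = (1/3, 1/3)
2. R lies on line ZV with ZR:RV = 4:(-3) ⇒ R = (4, -3)
3. Q is the intersection of line VX and line HR ⇒ Q = (7/10, 0)
Q = H + t·(R−H) with t = 1/10, so HQ:QR = t:(1−t) = 1/10:9/10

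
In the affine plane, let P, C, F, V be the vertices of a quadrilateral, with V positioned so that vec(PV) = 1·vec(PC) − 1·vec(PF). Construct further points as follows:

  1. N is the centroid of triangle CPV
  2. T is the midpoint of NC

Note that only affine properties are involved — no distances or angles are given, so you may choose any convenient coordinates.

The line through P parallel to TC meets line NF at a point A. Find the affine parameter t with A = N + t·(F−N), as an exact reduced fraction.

t = 1/2

Assign P = (0, 0), C = (1, 0), F = (0, 1), V = (1, -1) — the answer is frame-independent, so this choice is without loss of generality.
1. N is the centroid of triangle CPV ⇒ N = (2/3, -1/3)
2. T is the midpoint of NC ⇒ T = (5/6, -1/6)
through P parallel to TC: direction (1/6, 1/6); meets NF at A = (1/3, 1/3)
A = N + t·(F−N) with t = 1/2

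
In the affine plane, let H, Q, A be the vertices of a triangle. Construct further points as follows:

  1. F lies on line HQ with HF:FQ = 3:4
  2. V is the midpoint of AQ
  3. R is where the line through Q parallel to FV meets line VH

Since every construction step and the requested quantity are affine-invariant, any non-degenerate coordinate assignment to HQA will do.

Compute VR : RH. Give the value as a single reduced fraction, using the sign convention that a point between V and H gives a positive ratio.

VR:RH = -4/7

Assign H = (0, 0), Q = (1, 0), A = (0, 1) — the answer is frame-independent, so this choice is without loss of generality.
1. F lies on line HQ with HF:FQ = 3:4 ⇒ F = (3/7, 0)
2. V is the midpoint of AQ ⇒ V = (1/2, 1/2)
3. R is where the line through Q parallel to FV meets line VH ⇒ R = (7/6, 7/6)
R = V + t·(H−V) with t = -4/3, so VR:RH = t:(1−t) = -4/3:7/3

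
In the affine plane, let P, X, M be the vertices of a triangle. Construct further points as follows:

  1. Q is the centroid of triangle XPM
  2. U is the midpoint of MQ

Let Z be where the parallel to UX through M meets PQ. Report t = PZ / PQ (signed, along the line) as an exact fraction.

Work in coordinates with P = (0, 0), X = (1, 0), M = (0, 1).
1. Q is the centroid of triangle XPM ⇒ Q = (1/3, 1/3)
2. U is the midpoint of MQ ⇒ U = (1/6, 2/3)
through M parallel to UX: direction (5/6, -2/3); meets PQ at Z = (5/9, 5/9)
Z = P + t·(Q−P) with t = 5/3

t = 5/3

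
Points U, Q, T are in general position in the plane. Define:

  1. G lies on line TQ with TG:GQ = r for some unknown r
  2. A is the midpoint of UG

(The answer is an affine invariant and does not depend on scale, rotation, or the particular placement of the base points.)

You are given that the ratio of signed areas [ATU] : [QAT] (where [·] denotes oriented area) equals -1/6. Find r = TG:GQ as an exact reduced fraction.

r = 1/5

Assign U = (0, 0), Q = (1, 0), T = (0, 1) — the answer is frame-independent, so this choice is without loss of generality.
1. With TG:GQ = r, write λ = r/(r+1) so G = T + λ·(Q−T); G is affine-linear in λ
2. A is the midpoint of UG ⇒ A is an affine combination of earlier points and hence also affine-linear in λ
Every point depending on G is an affine combination of G and λ-independent points, so each such coordinate is linear in λ; the λ² term in each signed area is a multiple of (Q−T)×(Q−T) = 0, so 2·[ATU] and 2·[QAT] are each linear in λ. Evaluating at λ=0 and λ=1:
  2·[ATU] = 1/2·λ,   2·[QAT] = -1/2
So [ATU]:[QAT] = (1/2·λ) / (-1/2). Setting this equal to -1/6:
  1/2·λ = -1/6·(-1/2)  ⇒  λ = 1/6
Then r = λ/(1−λ) = (1/6)/(5/6) = 1/5. Check: with r = 1/5, G = (1/6, 5/6) and [ATU]:[QAT] = -1/6 as required.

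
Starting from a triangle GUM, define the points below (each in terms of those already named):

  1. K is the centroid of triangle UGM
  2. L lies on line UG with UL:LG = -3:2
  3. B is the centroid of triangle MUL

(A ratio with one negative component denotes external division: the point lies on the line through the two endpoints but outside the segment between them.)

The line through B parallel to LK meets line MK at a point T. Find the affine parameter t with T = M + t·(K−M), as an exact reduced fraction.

t = 13/15

Assign G = (0, 0), U = (1, 0), M = (0, 1) — the answer is frame-independent, so this choice is without loss of generality.
1. K is the centroid of triangle UGM ⇒ K = (1/3, 1/3)
2. L lies on line UG with UL:LG = -3:2 ⇒ L = (-2, 0)
3. B is the centroid of triangle MUL ⇒ B = (-1/3, 1/3)
through B parallel to LK: direction (7/3, 1/3); meets MK at T = (13/45, 19/45)
T = M + t·(K−M) with t = 13/15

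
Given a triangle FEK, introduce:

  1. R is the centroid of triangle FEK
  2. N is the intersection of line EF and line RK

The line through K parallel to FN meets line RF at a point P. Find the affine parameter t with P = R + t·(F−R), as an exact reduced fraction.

Choose coordinates F = (0, 0), E = (1, 0), K = (0, 1).
1. R is the centroid of triangle FEK ⇒ R = (1/3, 1/3)
2. N is the intersection of line EF and line RK ⇒ N = (1/2, 0)
through K parallel to FN: direction (1/2, 0); meets RF at P = (1, 1)
P = R + t·(F−R) with t = -2

t = -2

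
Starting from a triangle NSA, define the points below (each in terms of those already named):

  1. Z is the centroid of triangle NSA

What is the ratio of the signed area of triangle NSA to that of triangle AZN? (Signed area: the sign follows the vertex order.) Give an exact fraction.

[NSA]:[AZN] = -3

Choose coordinates N = (0, 0), S = (1, 0), A = (0, 1).
1. Z is the centroid of triangle NSA ⇒ Z = (1/3, 1/3)
2·[NSA] = 1, 2·[AZN] = -1/3
[NSA]:[AZN] = 1:-1/3 = -3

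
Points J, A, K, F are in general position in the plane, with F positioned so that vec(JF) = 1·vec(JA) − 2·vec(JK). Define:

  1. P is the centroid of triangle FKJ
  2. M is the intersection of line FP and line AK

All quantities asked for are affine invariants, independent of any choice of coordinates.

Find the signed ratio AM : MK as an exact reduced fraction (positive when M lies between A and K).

AM:MK = -4

Work in coordinates with J = (0, 0), A = (1, 0), K = (0, 1), F = (1, -2).
1. P is the centroid of triangle FKJ ⇒ P = (1/3, -1/3)
2. M is the intersection of line FP and line AK ⇒ M = (-1/3, 4/3)
M = A + t·(K−A) with t = 4/3, so AM:MK = t:(1−t) = 4/3:-1/3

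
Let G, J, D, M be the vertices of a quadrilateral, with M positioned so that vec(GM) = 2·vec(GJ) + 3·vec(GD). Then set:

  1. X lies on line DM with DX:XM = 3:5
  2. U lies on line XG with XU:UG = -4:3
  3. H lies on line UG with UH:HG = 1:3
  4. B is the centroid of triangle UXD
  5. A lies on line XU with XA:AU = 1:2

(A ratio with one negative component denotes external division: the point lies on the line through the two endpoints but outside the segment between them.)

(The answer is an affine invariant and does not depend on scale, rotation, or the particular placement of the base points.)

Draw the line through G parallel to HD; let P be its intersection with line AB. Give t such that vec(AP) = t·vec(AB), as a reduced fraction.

Assign G = (0, 0), J = (1, 0), D = (0, 1), M = (2, 3) — the answer is frame-independent, so this choice is without loss of generality.
1. X lies on line DM with DX:XM = 3:5 ⇒ X = (3/4, 7/4)
2. U lies on line XG with XU:UG = -4:3 ⇒ U = (-9/4, -21/4)
3. H lies on line UG with UH:HG = 1:3 ⇒ H = (-27/16, -63/16)
4. B is the centroid of triangle UXD ⇒ B = (-1/2, -5/6)
5. A lies on line XU with XA:AU = 1:2 ⇒ A = (-1/4, -7/12)
through G parallel to HD: direction (27/16, 79/16); meets AB at P = (-9/52, -79/156)
P = A + t·(B−A) with t = -4/13

t = -4/13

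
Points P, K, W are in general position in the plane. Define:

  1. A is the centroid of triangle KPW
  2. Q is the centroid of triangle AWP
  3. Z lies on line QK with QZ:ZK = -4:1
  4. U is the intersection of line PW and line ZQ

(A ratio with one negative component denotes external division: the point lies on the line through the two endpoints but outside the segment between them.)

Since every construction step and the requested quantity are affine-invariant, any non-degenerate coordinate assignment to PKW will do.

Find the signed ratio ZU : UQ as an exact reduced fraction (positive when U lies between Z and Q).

ZU:UQ = -35/3

Work in coordinates with P = (0, 0), K = (1, 0), W = (0, 1).
1. A is the centroid of triangle KPW ⇒ A = (1/3, 1/3)
2. Q is the centroid of triangle AWP ⇒ Q = (1/9, 4/9)
3. Z lies on line QK with QZ:ZK = -4:1 ⇒ Z = (35/27, -4/27)
4. U is the intersection of line PW and line ZQ ⇒ U = (0, 1/2)
U = Z + t·(Q−Z) with t = 35/32, so ZU:UQ = t:(1−t) = 35/32:-3/32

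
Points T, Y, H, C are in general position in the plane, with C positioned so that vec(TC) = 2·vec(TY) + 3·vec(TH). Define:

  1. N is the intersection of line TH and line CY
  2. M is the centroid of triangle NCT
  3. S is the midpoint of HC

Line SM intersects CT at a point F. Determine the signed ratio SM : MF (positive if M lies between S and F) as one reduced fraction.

Work in coordinates with T = (0, 0), Y = (1, 0), H = (0, 1), C = (2, 3).
1. N is the intersection of line TH and line CY ⇒ N = (0, -3)
2. M is the centroid of triangle NCT ⇒ M = (2/3, 0)
3. S is the midpoint of HC ⇒ S = (1, 2)
line SM meets CT at F = (8/9, 4/3)
M = S + t·(F−S) with t = 3, so SM:MF = 3:-2

SM:MF = -3/2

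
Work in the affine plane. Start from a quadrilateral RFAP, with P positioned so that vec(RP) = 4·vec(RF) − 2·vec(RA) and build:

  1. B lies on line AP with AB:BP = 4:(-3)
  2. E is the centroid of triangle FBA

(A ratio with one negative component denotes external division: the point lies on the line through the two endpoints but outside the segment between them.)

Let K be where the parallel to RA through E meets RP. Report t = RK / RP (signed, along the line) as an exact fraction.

Set R = (0, 0), F = (1, 0), A = (0, 1), P = (4, -2); any affine frame gives the same invariant.
1. B lies on line AP with AB:BP = 4:(-3) ⇒ B = (16, -11)
2. E is the centroid of triangle FBA ⇒ E = (17/3, -10/3)
through E parallel to RA: direction (0, 1); meets RP at K = (17/3, -17/6)
K = R + t·(P−R) with t = 17/12

t = 17/12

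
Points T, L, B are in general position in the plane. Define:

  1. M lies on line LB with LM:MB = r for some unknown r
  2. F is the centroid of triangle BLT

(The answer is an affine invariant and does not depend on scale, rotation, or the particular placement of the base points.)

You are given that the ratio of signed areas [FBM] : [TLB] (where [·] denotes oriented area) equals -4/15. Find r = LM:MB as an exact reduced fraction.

Assign T = (0, 0), L = (1, 0), B = (0, 1) — the answer is frame-independent, so this choice is without loss of generality.
1. With LM:MB = r, write λ = r/(r+1) so M = L + λ·(B−L); M is affine-linear in λ
2. F is the centroid of triangle BLT ⇒ F = (1/3, 1/3)
Every point depending on M is an affine combination of M and λ-independent points, so each such coordinate is linear in λ; the λ² term in each signed area is a multiple of (B−L)×(B−L) = 0, so 2·[FBM] and 2·[TLB] are each linear in λ. Evaluating at λ=0 and λ=1:
  2·[FBM] = 1/3·λ − 1/3,   2·[TLB] = 1
So [FBM]:[TLB] = (1/3·λ − 1/3) / (1). Setting this equal to -4/15:
  1/3·λ − 1/3 = -4/15·(1)  ⇒  λ = 1/5
Then r = λ/(1−λ) = (1/5)/(4/5) = 1/4. Check: with r = 1/4, M = (4/5, 1/5) and [FBM]:[TLB] = -4/15 as required.

r = 1/4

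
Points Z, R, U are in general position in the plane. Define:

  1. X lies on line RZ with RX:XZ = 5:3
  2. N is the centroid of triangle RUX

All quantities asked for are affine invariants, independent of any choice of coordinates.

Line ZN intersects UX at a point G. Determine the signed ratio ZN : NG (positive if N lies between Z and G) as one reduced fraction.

ZN:NG = -14/5

Assign Z = (0, 0), R = (1, 0), U = (0, 1) — the answer is frame-independent, so this choice is without loss of generality.
1. X lies on line RZ with RX:XZ = 5:3 ⇒ X = (3/8, 0)
2. N is the centroid of triangle RUX ⇒ N = (11/24, 1/3)
line ZN meets UX at G = (33/112, 3/14)
N = Z + t·(G−Z) with t = 14/9, so ZN:NG = 14/9:-5/9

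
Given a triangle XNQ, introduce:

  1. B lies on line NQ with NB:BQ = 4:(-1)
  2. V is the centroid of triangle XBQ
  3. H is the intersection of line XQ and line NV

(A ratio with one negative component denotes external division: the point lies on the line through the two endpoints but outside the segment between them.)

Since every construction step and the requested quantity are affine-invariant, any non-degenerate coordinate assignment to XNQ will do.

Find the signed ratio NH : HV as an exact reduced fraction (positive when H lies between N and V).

NH:HV = 9

Work in coordinates with X = (0, 0), N = (1, 0), Q = (0, 1).
1. B lies on line NQ with NB:BQ = 4:(-1) ⇒ B = (-1/3, 4/3)
2. V is the centroid of triangle XBQ ⇒ V = (-1/9, 7/9)
3. H is the intersection of line XQ and line NV ⇒ H = (0, 7/10)
H = N + t·(V−N) with t = 9/10, so NH:HV = t:(1−t) = 9/10:1/10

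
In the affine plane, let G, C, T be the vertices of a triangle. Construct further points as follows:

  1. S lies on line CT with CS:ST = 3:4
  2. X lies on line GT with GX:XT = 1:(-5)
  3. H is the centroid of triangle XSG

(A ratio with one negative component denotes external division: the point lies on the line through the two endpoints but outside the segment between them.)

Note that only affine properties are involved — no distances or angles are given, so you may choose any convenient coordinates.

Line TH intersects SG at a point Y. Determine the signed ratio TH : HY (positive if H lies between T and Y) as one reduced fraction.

TH:HY = -13

Assign G = (0, 0), C = (1, 0), T = (0, 1) — the answer is frame-independent, so this choice is without loss of generality.
1. S lies on line CT with CS:ST = 3:4 ⇒ S = (4/7, 3/7)
2. X lies on line GT with GX:XT = 1:(-5) ⇒ X = (0, -1/4)
3. H is the centroid of triangle XSG ⇒ H = (4/21, 5/84)
line TH meets SG at Y = (16/91, 12/91)
H = T + t·(Y−T) with t = 13/12, so TH:HY = 13/12:-1/12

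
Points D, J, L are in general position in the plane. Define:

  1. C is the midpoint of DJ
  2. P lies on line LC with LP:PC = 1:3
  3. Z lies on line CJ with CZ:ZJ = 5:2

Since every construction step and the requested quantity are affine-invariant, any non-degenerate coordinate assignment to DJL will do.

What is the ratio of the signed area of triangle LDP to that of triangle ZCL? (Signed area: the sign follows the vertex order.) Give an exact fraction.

Work in coordinates with D = (0, 0), J = (1, 0), L = (0, 1).
1. C is the midpoint of DJ ⇒ C = (1/2, 0)
2. P lies on line LC with LP:PC = 1:3 ⇒ P = (1/8, 3/4)
3. Z lies on line CJ with CZ:ZJ = 5:2 ⇒ Z = (6/7, 0)
2·[LDP] = 1/8, 2·[ZCL] = -5/14
[LDP]:[ZCL] = 1/8:-5/14 = -7/20

[LDP]:[ZCL] = -7/20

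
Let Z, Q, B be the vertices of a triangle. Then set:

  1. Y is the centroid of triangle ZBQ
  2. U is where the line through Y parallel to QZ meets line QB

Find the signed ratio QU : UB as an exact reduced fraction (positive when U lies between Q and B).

QU:UB = 1/2

Assign Z = (0, 0), Q = (1, 0), B = (0, 1) — the answer is frame-independent, so this choice is without loss of generality.
1. Y is the centroid of triangle ZBQ ⇒ Y = (1/3, 1/3)
2. U is where the line through Y parallel to QZ meets line QB ⇒ U = (2/3, 1/3)
U = Q + t·(B−Q) with t = 1/3, so QU:UB = t:(1−t) = 1/3:2/3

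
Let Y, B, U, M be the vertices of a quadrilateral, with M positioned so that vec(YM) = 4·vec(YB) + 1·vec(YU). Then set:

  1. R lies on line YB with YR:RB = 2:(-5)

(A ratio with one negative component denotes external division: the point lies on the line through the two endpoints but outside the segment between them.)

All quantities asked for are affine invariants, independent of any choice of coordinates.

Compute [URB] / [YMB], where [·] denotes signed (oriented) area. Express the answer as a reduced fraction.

[URB]:[YMB] = -5/3

Choose coordinates Y = (0, 0), B = (1, 0), U = (0, 1), M = (4, 1).
1. R lies on line YB with YR:RB = 2:(-5) ⇒ R = (-2/3, 0)
2·[URB] = 5/3, 2·[YMB] = -1
[URB]:[YMB] = 5/3:-1 = -5/3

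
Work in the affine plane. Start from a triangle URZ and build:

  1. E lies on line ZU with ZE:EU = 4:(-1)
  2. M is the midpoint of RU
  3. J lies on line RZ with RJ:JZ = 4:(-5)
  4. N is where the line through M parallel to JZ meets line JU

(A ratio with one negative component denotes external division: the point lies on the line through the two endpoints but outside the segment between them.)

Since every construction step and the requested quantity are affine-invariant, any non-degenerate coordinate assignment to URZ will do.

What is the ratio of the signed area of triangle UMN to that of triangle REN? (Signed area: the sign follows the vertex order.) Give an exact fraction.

[UMN]:[REN] = -2/5

Assign U = (0, 0), R = (1, 0), Z = (0, 1) — the answer is frame-independent, so this choice is without loss of generality.
1. E lies on line ZU with ZE:EU = 4:(-1) ⇒ E = (0, -1/3)
2. M is the midpoint of RU ⇒ M = (1/2, 0)
3. J lies on line RZ with RJ:JZ = 4:(-5) ⇒ J = (5, -4)
4. N is where the line through M parallel to JZ meets line JU ⇒ N = (5/2, -2)
2·[UMN] = -1, 2·[REN] = 5/2
[UMN]:[REN] = -1:5/2 = -2/5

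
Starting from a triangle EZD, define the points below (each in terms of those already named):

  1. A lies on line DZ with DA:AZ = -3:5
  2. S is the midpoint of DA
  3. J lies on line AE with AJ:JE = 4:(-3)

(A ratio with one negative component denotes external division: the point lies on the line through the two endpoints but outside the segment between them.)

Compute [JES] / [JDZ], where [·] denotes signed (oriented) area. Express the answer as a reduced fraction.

Assign E = (0, 0), Z = (1, 0), D = (0, 1) — the answer is frame-independent, so this choice is without loss of generality.
1. A lies on line DZ with DA:AZ = -3:5 ⇒ A = (-3/2, 5/2)
2. S is the midpoint of DA ⇒ S = (-3/4, 7/4)
3. J lies on line AE with AJ:JE = 4:(-3) ⇒ J = (9/2, -15/2)
2·[JES] = -9/4, 2·[JDZ] = -4
[JES]:[JDZ] = -9/4:-4 = 9/16

[JES]:[JDZ] = 9/16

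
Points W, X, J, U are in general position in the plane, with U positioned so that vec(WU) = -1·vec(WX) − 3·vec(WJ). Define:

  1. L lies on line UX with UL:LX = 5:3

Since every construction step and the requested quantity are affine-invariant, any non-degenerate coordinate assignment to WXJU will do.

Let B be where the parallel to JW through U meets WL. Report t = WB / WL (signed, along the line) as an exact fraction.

Work in coordinates with W = (0, 0), X = (1, 0), J = (0, 1), U = (-1, -3).
1. L lies on line UX with UL:LX = 5:3 ⇒ L = (1/4, -9/8)
through U parallel to JW: direction (0, -1); meets WL at B = (-1, 9/2)
B = W + t·(L−W) with t = -4

t = -4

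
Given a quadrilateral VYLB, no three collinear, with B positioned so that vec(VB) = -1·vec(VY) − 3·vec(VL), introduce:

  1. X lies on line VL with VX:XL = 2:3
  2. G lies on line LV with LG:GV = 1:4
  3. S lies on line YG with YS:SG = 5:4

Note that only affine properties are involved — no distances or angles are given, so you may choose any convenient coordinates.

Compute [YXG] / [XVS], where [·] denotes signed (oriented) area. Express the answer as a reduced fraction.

Set V = (0, 0), Y = (1, 0), L = (0, 1), B = (-1, -3); any affine frame gives the same invariant.
1. X lies on line VL with VX:XL = 2:3 ⇒ X = (0, 2/5)
2. G lies on line LV with LG:GV = 1:4 ⇒ G = (0, 4/5)
3. S lies on line YG with YS:SG = 5:4 ⇒ S = (4/9, 4/9)
2·[YXG] = -2/5, 2·[XVS] = 8/45
[YXG]:[XVS] = -2/5:8/45 = -9/4

[YXG]:[XVS] = -9/4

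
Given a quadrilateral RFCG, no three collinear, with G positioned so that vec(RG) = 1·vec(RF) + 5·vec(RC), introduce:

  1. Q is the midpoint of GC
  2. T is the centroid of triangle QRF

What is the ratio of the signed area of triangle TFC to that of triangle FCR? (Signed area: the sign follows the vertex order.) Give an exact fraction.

[TFC]:[FCR] = -1/2

Choose coordinates R = (0, 0), F = (1, 0), C = (0, 1), G = (1, 5).
1. Q is the midpoint of GC ⇒ Q = (1/2, 3)
2. T is the centroid of triangle QRF ⇒ T = (1/2, 1)
2·[TFC] = -1/2, 2·[FCR] = 1
[TFC]:[FCR] = -1/2:1 = -1/2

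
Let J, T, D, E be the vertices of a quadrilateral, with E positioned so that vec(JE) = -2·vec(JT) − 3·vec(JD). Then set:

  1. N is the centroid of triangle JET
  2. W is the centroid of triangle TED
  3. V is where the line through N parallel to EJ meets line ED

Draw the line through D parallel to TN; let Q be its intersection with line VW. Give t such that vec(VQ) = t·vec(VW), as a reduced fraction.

t = 45/28

Assign J = (0, 0), T = (1, 0), D = (0, 1), E = (-2, -3) — the answer is frame-independent, so this choice is without loss of generality.
1. N is the centroid of triangle JET ⇒ N = (-1/3, -1)
2. W is the centroid of triangle TED ⇒ W = (-1/3, -2/3)
3. V is where the line through N parallel to EJ meets line ED ⇒ V = (-3, -5)
through D parallel to TN: direction (-4/3, -1); meets VW at Q = (9/7, 55/28)
Q = V + t·(W−V) with t = 45/28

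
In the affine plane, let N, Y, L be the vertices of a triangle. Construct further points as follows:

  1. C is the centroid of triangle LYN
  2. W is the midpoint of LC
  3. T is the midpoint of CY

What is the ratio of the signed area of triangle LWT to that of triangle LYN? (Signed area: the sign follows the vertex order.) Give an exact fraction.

[LWT]:[LYN] = -1/12

Set N = (0, 0), Y = (1, 0), L = (0, 1); any affine frame gives the same invariant.
1. C is the centroid of triangle LYN ⇒ C = (1/3, 1/3)
2. W is the midpoint of LC ⇒ W = (1/6, 2/3)
3. T is the midpoint of CY ⇒ T = (2/3, 1/6)
2·[LWT] = 1/12, 2·[LYN] = -1
[LWT]:[LYN] = 1/12:-1 = -1/12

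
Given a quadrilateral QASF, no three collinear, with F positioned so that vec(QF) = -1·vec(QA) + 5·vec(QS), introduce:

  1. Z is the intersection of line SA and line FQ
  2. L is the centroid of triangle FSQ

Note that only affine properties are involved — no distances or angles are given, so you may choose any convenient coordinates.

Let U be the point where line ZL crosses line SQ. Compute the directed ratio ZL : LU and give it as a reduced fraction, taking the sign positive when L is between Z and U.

ZL:LU = -1/4

Work in coordinates with Q = (0, 0), A = (1, 0), S = (0, 1), F = (-1, 5).
1. Z is the intersection of line SA and line FQ ⇒ Z = (-1/4, 5/4)
2. L is the centroid of triangle FSQ ⇒ L = (-1/3, 2)
line ZL meets SQ at U = (0, -1)
L = Z + t·(U−Z) with t = -1/3, so ZL:LU = -1/3:4/3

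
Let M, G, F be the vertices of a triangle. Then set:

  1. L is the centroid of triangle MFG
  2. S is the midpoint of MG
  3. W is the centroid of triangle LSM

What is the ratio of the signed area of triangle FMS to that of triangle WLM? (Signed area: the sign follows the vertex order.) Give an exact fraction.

Set M = (0, 0), G = (1, 0), F = (0, 1); any affine frame gives the same invariant.
1. L is the centroid of triangle MFG ⇒ L = (1/3, 1/3)
2. S is the midpoint of MG ⇒ S = (1/2, 0)
3. W is the centroid of triangle LSM ⇒ W = (5/18, 1/9)
2·[FMS] = 1/2, 2·[WLM] = 1/18
[FMS]:[WLM] = 1/2:1/18 = 9

[FMS]:[WLM] = 9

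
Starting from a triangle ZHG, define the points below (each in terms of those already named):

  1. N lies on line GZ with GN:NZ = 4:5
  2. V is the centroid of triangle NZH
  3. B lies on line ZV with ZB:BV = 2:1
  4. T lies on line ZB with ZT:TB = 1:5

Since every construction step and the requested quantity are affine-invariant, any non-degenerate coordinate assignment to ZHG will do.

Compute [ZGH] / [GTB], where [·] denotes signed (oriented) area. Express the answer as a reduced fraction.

[ZGH]:[GTB] = -27/5

Set Z = (0, 0), H = (1, 0), G = (0, 1); any affine frame gives the same invariant.
1. N lies on line GZ with GN:NZ = 4:5 ⇒ N = (0, 5/9)
2. V is the centroid of triangle NZH ⇒ V = (1/3, 5/27)
3. B lies on line ZV with ZB:BV = 2:1 ⇒ B = (2/9, 10/81)
4. T lies on line ZB with ZT:TB = 1:5 ⇒ T = (1/27, 5/243)
2·[ZGH] = -1, 2·[GTB] = 5/27
[ZGH]:[GTB] = -1:5/27 = -27/5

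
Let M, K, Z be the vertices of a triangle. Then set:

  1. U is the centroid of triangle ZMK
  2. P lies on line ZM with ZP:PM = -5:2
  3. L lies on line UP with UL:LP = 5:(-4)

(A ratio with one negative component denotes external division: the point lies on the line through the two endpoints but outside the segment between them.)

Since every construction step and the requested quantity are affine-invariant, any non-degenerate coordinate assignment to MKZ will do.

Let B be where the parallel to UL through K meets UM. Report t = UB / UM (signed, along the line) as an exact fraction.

t = -7/2

Choose coordinates M = (0, 0), K = (1, 0), Z = (0, 1).
1. U is the centroid of triangle ZMK ⇒ U = (1/3, 1/3)
2. P lies on line ZM with ZP:PM = -5:2 ⇒ P = (0, -2/3)
3. L lies on line UP with UL:LP = 5:(-4) ⇒ L = (-4/3, -14/3)
through K parallel to UL: direction (-5/3, -5); meets UM at B = (3/2, 3/2)
B = U + t·(M−U) with t = -7/2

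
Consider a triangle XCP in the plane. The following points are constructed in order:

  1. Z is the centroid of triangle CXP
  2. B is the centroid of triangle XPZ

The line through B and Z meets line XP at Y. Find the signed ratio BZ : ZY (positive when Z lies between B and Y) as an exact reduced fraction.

BZ:ZY = -2/3

Assign X = (0, 0), C = (1, 0), P = (0, 1) — the answer is frame-independent, so this choice is without loss of generality.
1. Z is the centroid of triangle CXP ⇒ Z = (1/3, 1/3)
2. B is the centroid of triangle XPZ ⇒ B = (1/9, 4/9)
line BZ meets XP at Y = (0, 1/2)
Z = B + t·(Y−B) with t = -2, so BZ:ZY = -2:3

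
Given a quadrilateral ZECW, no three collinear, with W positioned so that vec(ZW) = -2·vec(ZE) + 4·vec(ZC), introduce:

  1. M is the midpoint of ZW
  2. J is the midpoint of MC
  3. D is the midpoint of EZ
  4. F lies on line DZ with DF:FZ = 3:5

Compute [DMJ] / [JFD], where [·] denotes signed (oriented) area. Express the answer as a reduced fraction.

Set Z = (0, 0), E = (1, 0), C = (0, 1), W = (-2, 4); any affine frame gives the same invariant.
1. M is the midpoint of ZW ⇒ M = (-1, 2)
2. J is the midpoint of MC ⇒ J = (-1/2, 3/2)
3. D is the midpoint of EZ ⇒ D = (1/2, 0)
4. F lies on line DZ with DF:FZ = 3:5 ⇒ F = (5/16, 0)
2·[DMJ] = -1/4, 2·[JFD] = 9/32
[DMJ]:[JFD] = -1/4:9/32 = -8/9

[DMJ]:[JFD] = -8/9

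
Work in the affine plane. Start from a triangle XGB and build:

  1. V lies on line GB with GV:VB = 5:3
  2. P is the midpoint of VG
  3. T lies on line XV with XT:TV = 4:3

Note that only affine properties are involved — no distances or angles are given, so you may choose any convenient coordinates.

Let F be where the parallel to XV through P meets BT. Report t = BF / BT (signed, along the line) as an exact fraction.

t = 11/6

Choose coordinates X = (0, 0), G = (1, 0), B = (0, 1).
1. V lies on line GB with GV:VB = 5:3 ⇒ V = (3/8, 5/8)
2. P is the midpoint of VG ⇒ P = (11/16, 5/16)
3. T lies on line XV with XT:TV = 4:3 ⇒ T = (3/14, 5/14)
through P parallel to XV: direction (3/8, 5/8); meets BT at F = (11/28, -5/28)
F = B + t·(T−B) with t = 11/6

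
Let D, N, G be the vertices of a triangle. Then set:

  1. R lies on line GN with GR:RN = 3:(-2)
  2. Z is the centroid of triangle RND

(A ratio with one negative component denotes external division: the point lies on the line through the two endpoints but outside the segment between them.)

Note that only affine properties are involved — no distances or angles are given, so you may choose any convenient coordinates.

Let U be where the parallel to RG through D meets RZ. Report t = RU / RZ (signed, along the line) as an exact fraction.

t = 3

Assign D = (0, 0), N = (1, 0), G = (0, 1) — the answer is frame-independent, so this choice is without loss of generality.
1. R lies on line GN with GR:RN = 3:(-2) ⇒ R = (3, -2)
2. Z is the centroid of triangle RND ⇒ Z = (4/3, -2/3)
through D parallel to RG: direction (-3, 3); meets RZ at U = (-2, 2)
U = R + t·(Z−R) with t = 3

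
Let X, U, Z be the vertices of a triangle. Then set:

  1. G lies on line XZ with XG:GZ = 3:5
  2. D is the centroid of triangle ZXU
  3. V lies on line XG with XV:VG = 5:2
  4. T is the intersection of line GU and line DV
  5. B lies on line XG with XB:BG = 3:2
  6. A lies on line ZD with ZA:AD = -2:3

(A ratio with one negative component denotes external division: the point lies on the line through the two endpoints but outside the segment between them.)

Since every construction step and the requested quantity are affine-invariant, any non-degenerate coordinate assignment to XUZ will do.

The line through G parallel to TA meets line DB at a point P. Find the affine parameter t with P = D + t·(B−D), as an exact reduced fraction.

Assign X = (0, 0), U = (1, 0), Z = (0, 1) — the answer is frame-independent, so this choice is without loss of generality.
1. G lies on line XZ with XG:GZ = 3:5 ⇒ G = (0, 3/8)
2. D is the centroid of triangle ZXU ⇒ D = (1/3, 1/3)
3. V lies on line XG with XV:VG = 5:2 ⇒ V = (0, 15/56)
4. T is the intersection of line GU and line DV ⇒ T = (3/16, 39/128)
5. B lies on line XG with XB:BG = 3:2 ⇒ B = (0, 9/40)
6. A lies on line ZD with ZA:AD = -2:3 ⇒ A = (-2/3, 7/3)
through G parallel to TA: direction (-41/48, 779/384); meets DB at P = (1/18, 35/144)
P = D + t·(B−D) with t = 5/6

t = 5/6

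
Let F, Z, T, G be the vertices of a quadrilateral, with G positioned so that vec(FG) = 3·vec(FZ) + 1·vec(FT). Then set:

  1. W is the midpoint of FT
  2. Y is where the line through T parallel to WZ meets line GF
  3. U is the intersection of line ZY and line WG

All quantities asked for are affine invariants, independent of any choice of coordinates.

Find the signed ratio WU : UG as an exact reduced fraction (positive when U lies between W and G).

WU:UG = 5/6

Set F = (0, 0), Z = (1, 0), T = (0, 1), G = (3, 1); any affine frame gives the same invariant.
1. W is the midpoint of FT ⇒ W = (0, 1/2)
2. Y is where the line through T parallel to WZ meets line GF ⇒ Y = (6/5, 2/5)
3. U is the intersection of line ZY and line WG ⇒ U = (15/11, 8/11)
U = W + t·(G−W) with t = 5/11, so WU:UG = t:(1−t) = 5/11:6/11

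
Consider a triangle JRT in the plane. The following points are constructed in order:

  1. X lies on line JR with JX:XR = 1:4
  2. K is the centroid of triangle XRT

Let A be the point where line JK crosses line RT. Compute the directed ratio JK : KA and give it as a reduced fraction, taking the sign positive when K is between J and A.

Set J = (0, 0), R = (1, 0), T = (0, 1); any affine frame gives the same invariant.
1. X lies on line JR with JX:XR = 1:4 ⇒ X = (1/5, 0)
2. K is the centroid of triangle XRT ⇒ K = (2/5, 1/3)
line JK meets RT at A = (6/11, 5/11)
K = J + t·(A−J) with t = 11/15, so JK:KA = 11/15:4/15

JK:KA = 11/4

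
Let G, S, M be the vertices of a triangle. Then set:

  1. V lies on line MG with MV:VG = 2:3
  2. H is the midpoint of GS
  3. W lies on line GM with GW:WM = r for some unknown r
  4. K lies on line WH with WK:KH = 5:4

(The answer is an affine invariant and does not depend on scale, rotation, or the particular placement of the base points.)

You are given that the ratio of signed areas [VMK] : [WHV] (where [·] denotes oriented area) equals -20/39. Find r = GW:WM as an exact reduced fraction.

Assign G = (0, 0), S = (1, 0), M = (0, 1) — the answer is frame-independent, so this choice is without loss of generality.
1. V lies on line MG with MV:VG = 2:3 ⇒ V = (0, 3/5)
2. H is the midpoint of GS ⇒ H = (1/2, 0)
3. With GW:WM = r, write λ = r/(r+1) so W = G + λ·(M−G); W is affine-linear in λ
4. K lies on line WH with WK:KH = 5:4 ⇒ K is an affine combination of earlier points and hence also affine-linear in λ
Every point depending on W is an affine combination of W and λ-independent points, so each such coordinate is linear in λ; the λ² term in each signed area is a multiple of (M−G)×(M−G) = 0, so 2·[VMK] and 2·[WHV] are each linear in λ. Evaluating at λ=0 and λ=1:
  2·[VMK] = -1/9,   2·[WHV] = -1/2·λ + 3/10
So [VMK]:[WHV] = (-1/9) / (-1/2·λ + 3/10). Setting this equal to -20/39:
  -1/9 = -20/39·(-1/2·λ + 3/10)  ⇒  λ = 1/6
Then r = λ/(1−λ) = (1/6)/(5/6) = 1/5. Check: with r = 1/5, W = (0, 1/6) and [VMK]:[WHV] = -20/39 as required.

r = 1/5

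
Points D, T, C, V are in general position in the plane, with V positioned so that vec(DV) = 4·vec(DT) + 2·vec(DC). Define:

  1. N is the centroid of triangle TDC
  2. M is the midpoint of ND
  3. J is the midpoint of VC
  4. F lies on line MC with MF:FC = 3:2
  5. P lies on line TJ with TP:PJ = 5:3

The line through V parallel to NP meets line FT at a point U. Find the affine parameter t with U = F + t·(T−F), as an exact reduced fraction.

Work in coordinates with D = (0, 0), T = (1, 0), C = (0, 1), V = (4, 2).
1. N is the centroid of triangle TDC ⇒ N = (1/3, 1/3)
2. M is the midpoint of ND ⇒ M = (1/6, 1/6)
3. J is the midpoint of VC ⇒ J = (2, 3/2)
4. F lies on line MC with MF:FC = 3:2 ⇒ F = (1/15, 2/3)
5. P lies on line TJ with TP:PJ = 5:3 ⇒ P = (13/8, 15/16)
through V parallel to NP: direction (31/24, 29/48); meets FT at U = (254/513, 185/513)
U = F + t·(T−F) with t = 157/342

t = 157/342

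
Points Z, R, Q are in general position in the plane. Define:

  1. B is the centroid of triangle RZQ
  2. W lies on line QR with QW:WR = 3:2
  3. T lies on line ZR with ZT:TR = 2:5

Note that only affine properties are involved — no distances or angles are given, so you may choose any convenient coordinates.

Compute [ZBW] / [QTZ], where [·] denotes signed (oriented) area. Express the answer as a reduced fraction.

[ZBW]:[QTZ] = 7/30

Set Z = (0, 0), R = (1, 0), Q = (0, 1); any affine frame gives the same invariant.
1. B is the centroid of triangle RZQ ⇒ B = (1/3, 1/3)
2. W lies on line QR with QW:WR = 3:2 ⇒ W = (3/5, 2/5)
3. T lies on line ZR with ZT:TR = 2:5 ⇒ T = (2/7, 0)
2·[ZBW] = -1/15, 2·[QTZ] = -2/7
[ZBW]:[QTZ] = -1/15:-2/7 = 7/30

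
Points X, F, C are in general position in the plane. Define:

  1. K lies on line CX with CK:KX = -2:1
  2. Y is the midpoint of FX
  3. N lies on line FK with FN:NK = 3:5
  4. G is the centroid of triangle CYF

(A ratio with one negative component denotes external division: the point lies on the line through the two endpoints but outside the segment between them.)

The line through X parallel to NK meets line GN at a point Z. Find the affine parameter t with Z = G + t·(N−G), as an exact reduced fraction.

t = -1/5

Work in coordinates with X = (0, 0), F = (1, 0), C = (0, 1).
1. K lies on line CX with CK:KX = -2:1 ⇒ K = (0, -1)
2. Y is the midpoint of FX ⇒ Y = (1/2, 0)
3. N lies on line FK with FN:NK = 3:5 ⇒ N = (5/8, -3/8)
4. G is the centroid of triangle CYF ⇒ G = (1/2, 1/3)
through X parallel to NK: direction (-5/8, -5/8); meets GN at Z = (19/40, 19/40)
Z = G + t·(N−G) with t = -1/5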